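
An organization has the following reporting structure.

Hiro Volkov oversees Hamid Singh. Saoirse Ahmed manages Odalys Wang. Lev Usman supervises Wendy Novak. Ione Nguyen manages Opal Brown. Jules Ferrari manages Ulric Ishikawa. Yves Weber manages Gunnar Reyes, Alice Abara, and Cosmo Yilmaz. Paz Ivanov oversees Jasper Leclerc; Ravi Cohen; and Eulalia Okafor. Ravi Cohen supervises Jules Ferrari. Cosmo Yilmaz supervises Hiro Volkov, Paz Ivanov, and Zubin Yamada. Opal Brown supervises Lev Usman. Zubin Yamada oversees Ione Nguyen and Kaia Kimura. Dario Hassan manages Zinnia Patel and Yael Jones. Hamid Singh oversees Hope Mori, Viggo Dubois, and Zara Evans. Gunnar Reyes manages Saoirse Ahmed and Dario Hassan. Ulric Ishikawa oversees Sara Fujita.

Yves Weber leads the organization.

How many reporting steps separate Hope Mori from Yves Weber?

Chain from Hope Mori up to Yves Weber: Hope Mori → Hamid Singh → Hiro Volkov → Cosmo Yilmaz → Yves Weber. That is 4 steps up, so Hope Mori is 4 levels below Yves Weber.

4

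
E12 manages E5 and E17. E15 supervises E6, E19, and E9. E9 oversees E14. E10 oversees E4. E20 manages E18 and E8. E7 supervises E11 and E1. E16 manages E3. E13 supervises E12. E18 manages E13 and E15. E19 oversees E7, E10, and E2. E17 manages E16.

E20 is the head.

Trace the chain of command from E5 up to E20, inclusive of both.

E5 -> E12 -> E13 -> E18 -> E20

E5 reports to E12. E12 reports to E13. E13 reports to E18. E18 reports to E20. E20 is at the top.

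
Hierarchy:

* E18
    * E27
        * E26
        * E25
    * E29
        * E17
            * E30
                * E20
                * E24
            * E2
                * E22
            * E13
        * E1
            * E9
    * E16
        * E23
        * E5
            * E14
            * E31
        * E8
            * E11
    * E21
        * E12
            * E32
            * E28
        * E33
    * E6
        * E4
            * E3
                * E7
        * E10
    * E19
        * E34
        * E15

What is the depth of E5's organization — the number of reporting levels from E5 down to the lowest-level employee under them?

1

The longest chain under E5 runs E5 → E31, which is 1 level below E5.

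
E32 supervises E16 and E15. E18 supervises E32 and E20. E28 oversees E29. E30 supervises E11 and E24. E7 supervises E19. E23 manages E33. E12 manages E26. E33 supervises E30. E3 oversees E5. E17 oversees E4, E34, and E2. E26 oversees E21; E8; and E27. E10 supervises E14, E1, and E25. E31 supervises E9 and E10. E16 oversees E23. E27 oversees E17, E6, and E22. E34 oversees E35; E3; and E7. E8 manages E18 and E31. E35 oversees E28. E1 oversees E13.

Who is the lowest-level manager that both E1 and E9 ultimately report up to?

E31

E1's chain of managers is E10, E31, E8, E26, E12. E9's chain of managers is E31, E8, E26, E12. The first manager that appears in both chains is E31.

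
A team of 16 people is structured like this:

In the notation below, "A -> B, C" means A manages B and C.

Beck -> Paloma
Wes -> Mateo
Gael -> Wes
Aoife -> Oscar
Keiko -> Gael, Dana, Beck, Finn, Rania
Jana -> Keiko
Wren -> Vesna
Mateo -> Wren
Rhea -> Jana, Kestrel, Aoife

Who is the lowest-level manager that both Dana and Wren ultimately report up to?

Keiko

Dana's chain of managers is Keiko, Jana, Rhea. Wren's chain of managers is Mateo, Wes, Gael, Keiko, Jana, Rhea. The first manager that appears in both chains is Keiko.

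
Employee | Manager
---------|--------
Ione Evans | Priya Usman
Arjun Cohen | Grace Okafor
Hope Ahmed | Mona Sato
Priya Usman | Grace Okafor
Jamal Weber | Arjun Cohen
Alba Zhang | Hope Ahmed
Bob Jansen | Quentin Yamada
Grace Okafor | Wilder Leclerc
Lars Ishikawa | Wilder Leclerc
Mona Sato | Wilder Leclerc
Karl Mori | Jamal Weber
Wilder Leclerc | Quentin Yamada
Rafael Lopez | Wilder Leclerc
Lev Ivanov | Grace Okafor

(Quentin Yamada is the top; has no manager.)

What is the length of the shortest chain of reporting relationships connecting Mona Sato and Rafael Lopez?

2

Mona Sato is 1 level below Wilder Leclerc, and Rafael Lopez is 1 level below Wilder Leclerc (their lowest common manager). The shortest path runs up from Mona Sato to Wilder Leclerc and back down to Rafael Lopez: 1 + 1 = 2 links.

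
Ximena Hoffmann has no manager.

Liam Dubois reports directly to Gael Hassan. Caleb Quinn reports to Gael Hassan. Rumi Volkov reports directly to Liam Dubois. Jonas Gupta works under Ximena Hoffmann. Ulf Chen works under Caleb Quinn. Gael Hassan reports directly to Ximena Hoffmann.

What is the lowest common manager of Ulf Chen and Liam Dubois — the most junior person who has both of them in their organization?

Ulf Chen's chain of managers is Caleb Quinn, Gael Hassan, Ximena Hoffmann. Liam Dubois's chain of managers is Gael Hassan, Ximena Hoffmann. The first manager that appears in both chains is Gael Hassan.

Gael Hassan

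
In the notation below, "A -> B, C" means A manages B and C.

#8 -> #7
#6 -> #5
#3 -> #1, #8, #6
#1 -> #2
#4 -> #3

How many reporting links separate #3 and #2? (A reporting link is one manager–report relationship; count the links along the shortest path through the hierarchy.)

2

#2 is in #3's organization: the chain from #2 up to #3 is #2 → #1 → #3, which is 2 links.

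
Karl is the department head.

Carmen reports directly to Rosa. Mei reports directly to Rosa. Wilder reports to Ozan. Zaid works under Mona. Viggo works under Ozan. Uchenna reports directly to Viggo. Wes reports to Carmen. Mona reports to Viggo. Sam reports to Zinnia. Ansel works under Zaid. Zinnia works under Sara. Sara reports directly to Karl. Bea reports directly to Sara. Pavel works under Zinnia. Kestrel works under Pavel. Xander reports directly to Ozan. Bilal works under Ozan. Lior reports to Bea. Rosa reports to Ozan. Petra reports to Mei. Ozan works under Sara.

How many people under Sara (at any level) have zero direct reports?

The people in Sara's organization with no one reporting to them are Lior, Kestrel, Sam, Xander, Uchenna, Ansel, Wilder, Bilal, Wes, Petra. That is 10.

10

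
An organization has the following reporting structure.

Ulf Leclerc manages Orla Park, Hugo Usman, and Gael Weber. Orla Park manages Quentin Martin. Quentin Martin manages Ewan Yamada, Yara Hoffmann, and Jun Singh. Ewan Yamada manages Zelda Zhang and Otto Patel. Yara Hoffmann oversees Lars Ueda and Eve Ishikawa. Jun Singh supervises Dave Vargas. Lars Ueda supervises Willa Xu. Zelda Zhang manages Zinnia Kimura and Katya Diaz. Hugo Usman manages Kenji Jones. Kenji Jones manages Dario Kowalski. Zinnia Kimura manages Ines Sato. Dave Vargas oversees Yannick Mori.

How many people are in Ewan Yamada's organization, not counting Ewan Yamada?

Ewan Yamada directly manages Zelda Zhang, Otto Patel. Under Zelda Zhang: Katya Diaz, Zinnia Kimura, Ines Sato (3). Otto Patel has no reports. So Ewan Yamada's organization is 2 direct reports plus everyone under them: 4 + 1 = 5.

5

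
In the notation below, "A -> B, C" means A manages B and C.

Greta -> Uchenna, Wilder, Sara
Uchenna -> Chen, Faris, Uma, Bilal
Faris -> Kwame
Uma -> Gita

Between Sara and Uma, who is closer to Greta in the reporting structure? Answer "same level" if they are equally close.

Sara is 1 level below Greta; Uma is 2. Sara is higher.

Sara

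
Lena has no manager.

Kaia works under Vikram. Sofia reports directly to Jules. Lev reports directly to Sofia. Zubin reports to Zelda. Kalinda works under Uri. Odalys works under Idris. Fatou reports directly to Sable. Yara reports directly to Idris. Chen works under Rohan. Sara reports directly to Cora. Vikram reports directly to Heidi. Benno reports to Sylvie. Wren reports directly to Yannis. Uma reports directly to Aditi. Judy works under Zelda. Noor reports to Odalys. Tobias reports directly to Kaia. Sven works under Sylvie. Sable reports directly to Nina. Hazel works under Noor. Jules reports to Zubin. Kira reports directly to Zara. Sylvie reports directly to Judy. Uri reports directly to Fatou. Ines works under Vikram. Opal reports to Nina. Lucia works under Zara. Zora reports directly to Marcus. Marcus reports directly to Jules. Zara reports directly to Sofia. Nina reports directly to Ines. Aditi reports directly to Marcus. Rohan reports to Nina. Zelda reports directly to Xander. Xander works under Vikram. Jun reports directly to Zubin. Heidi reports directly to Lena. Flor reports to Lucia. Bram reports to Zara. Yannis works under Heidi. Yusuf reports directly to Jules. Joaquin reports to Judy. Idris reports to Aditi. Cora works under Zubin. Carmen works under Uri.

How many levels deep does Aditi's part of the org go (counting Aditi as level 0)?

4

The longest chain under Aditi runs Aditi → Idris → Odalys → Noor → Hazel, which is 4 levels below Aditi.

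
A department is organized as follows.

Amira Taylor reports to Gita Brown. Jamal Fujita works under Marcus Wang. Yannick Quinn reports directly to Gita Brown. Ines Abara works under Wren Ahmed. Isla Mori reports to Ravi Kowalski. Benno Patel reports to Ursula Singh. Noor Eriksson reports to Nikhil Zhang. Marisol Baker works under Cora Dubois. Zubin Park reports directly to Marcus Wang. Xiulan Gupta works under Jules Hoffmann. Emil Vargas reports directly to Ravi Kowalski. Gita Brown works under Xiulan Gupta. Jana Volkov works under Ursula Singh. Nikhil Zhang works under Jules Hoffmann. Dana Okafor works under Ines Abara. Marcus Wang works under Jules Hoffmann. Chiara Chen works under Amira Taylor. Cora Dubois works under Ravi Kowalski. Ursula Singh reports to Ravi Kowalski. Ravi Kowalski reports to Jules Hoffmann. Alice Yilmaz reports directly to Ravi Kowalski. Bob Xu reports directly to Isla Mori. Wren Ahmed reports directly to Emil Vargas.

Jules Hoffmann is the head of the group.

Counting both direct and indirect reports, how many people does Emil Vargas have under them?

3

Emil Vargas directly manages Wren Ahmed. Under Wren Ahmed: Ines Abara, Dana Okafor (2). That's 3 in total.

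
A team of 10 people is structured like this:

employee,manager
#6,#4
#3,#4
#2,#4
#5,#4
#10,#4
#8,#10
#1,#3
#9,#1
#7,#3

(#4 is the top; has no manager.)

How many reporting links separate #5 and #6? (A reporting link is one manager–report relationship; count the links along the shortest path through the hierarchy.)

#5 is 1 level below #4, and #6 is 1 level below #4 (their lowest common manager). The shortest path runs up from #5 to #4 and back down to #6: 1 + 1 = 2 links.

2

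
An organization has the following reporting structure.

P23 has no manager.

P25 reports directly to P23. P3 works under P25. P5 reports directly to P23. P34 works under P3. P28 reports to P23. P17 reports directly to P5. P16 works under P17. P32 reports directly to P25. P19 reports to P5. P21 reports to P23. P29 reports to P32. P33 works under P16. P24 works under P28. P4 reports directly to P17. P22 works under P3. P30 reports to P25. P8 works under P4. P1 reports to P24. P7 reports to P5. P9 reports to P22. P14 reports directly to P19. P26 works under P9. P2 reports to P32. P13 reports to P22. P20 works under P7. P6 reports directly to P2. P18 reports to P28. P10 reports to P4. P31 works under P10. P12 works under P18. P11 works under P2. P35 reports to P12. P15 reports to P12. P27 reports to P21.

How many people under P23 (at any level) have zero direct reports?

16

The people in P23's organization with no one reporting to them are P27, P15, P35, P1, P20, P14, P31, P8, P33, P30, P11, P6, P29, P13, P26, P34. That is 16.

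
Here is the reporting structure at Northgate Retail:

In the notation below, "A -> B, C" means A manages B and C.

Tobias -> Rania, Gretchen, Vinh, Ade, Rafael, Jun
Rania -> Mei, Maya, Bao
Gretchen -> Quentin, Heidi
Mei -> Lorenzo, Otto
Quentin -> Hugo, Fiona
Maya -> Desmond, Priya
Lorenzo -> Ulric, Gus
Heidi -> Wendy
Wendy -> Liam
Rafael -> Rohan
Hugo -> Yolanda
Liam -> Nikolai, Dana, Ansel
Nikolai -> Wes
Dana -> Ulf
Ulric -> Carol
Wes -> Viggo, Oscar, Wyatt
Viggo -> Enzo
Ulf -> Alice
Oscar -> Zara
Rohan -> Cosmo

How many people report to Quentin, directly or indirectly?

3

Quentin directly manages Hugo, Fiona. Under Hugo: Yolanda (1). Fiona has no reports. So Quentin's organization is 2 direct reports plus everyone under them: 2 + 1 = 3.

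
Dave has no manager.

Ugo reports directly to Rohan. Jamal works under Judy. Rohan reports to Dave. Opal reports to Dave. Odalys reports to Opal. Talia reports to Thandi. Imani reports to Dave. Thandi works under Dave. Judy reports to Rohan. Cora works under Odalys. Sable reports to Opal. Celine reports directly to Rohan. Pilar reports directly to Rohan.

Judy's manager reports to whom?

Judy reports to Rohan, and Rohan reports to Dave. So Judy's skip-level manager is Dave.

Dave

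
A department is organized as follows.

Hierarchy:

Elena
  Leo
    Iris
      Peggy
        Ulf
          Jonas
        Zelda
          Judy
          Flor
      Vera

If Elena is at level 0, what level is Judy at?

Chain from Judy up to Elena: Judy → Zelda → Peggy → Iris → Leo → Elena. That is 5 steps up, so Judy is 5 levels below Elena.

5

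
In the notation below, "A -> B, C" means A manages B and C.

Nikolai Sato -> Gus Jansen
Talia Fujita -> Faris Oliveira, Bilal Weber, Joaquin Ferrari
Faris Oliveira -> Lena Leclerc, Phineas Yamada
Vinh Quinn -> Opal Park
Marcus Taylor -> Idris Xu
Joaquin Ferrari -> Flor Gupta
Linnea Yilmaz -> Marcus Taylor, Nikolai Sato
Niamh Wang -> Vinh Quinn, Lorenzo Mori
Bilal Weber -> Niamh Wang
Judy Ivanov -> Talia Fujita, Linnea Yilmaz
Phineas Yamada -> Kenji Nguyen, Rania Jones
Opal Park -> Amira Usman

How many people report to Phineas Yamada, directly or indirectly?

Phineas Yamada directly manages Kenji Nguyen, Rania Jones. Kenji Nguyen has no reports. Rania Jones has no reports. So Phineas Yamada's organization is 2 direct reports plus everyone under them: 1 + 1 = 2.

2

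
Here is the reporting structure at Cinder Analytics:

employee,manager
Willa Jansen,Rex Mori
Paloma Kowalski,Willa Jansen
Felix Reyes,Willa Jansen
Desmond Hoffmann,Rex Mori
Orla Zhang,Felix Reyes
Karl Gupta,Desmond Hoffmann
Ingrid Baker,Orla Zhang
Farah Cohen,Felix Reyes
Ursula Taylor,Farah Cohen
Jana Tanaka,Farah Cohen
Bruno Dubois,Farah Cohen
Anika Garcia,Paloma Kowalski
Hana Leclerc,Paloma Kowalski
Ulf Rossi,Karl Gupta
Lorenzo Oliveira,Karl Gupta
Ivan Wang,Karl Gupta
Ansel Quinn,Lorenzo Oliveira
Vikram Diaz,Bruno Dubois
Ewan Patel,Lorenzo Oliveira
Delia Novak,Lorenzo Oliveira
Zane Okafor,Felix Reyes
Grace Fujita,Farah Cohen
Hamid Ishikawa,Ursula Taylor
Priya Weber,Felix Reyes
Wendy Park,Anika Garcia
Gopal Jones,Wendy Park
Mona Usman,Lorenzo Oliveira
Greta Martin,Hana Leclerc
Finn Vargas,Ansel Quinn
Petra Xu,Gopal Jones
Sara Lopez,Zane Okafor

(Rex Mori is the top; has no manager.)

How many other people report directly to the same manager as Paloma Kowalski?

Paloma Kowalski reports to Willa Jansen. Willa Jansen's other direct reports are Felix Reyes — 1 peer.

1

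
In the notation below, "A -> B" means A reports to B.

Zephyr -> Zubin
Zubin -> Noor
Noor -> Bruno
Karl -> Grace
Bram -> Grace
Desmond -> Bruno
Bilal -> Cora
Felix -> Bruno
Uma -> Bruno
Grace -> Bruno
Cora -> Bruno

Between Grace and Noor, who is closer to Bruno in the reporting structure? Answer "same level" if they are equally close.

Both Grace and Noor are 1 level below Bruno.

same level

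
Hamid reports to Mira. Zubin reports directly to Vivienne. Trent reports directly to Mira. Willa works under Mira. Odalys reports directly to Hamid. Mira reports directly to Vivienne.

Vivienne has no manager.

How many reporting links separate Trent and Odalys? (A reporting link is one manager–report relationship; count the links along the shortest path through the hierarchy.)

Trent is 1 level below Mira, and Odalys is 2 levels below Mira (their lowest common manager). The shortest path runs up from Trent to Mira and back down to Odalys: 1 + 2 = 3 links.

3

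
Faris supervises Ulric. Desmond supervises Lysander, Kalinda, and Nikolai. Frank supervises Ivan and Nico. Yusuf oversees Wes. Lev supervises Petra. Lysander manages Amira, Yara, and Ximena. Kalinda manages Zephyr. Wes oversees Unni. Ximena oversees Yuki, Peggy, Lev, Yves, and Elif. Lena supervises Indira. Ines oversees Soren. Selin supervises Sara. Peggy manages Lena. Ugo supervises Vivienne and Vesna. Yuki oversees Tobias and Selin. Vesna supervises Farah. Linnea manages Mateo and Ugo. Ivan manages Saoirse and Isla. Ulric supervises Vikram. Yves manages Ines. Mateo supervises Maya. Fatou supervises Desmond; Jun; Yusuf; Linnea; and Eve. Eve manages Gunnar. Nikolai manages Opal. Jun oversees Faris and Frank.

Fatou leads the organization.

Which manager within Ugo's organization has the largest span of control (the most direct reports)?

Direct-report counts within Ugo's organization: Ugo has 2; Vesna has 1. The largest is 2, held by Ugo.

Ugo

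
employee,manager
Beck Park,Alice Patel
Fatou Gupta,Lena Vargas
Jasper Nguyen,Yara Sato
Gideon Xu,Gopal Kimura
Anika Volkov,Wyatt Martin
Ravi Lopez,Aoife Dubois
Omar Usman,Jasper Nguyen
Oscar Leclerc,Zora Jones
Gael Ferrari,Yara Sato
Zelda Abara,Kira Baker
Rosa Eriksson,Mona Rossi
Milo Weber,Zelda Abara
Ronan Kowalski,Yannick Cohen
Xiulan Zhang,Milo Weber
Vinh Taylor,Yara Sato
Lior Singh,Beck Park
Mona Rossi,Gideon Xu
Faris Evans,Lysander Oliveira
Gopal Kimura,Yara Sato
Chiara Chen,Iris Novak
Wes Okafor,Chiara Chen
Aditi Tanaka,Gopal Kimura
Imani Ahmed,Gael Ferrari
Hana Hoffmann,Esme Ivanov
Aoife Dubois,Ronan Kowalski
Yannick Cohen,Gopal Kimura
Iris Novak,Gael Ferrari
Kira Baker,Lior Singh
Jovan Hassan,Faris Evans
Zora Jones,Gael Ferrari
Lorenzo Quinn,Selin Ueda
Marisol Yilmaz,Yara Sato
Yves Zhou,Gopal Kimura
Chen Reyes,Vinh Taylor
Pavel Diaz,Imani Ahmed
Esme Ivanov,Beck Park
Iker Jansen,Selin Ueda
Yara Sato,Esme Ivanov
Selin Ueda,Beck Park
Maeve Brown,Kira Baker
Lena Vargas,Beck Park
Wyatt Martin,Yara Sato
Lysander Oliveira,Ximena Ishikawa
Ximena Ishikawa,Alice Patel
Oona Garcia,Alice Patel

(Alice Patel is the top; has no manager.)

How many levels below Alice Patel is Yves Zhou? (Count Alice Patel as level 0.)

5

Chain from Yves Zhou up to Alice Patel: Yves Zhou → Gopal Kimura → Yara Sato → Esme Ivanov → Beck Park → Alice Patel. That is 5 steps up, so Yves Zhou is 5 levels below Alice Patel.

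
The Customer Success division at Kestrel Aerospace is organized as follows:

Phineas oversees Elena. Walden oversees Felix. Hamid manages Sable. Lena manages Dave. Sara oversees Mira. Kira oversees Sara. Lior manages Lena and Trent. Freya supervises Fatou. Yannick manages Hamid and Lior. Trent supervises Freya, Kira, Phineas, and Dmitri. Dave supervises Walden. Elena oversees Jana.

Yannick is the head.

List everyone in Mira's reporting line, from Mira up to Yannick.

Mira reports to Sara. Sara reports to Kira. Kira reports to Trent. Trent reports to Lior. Lior reports to Yannick. Yannick is at the top.

Mira -> Sara -> Kira -> Trent -> Lior -> Yannick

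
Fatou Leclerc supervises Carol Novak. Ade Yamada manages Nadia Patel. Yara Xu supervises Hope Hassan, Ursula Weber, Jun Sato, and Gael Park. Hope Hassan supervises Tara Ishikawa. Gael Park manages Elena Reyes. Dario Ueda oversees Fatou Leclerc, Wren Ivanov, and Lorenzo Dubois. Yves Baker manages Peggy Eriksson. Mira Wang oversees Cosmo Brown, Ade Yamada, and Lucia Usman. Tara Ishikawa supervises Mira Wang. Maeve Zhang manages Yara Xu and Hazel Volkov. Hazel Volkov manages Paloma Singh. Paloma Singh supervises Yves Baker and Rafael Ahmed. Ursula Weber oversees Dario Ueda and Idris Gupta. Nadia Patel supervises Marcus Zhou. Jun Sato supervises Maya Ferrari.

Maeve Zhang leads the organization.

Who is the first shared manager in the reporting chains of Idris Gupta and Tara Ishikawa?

Yara Xu

Idris Gupta's chain of managers is Ursula Weber, Yara Xu, Maeve Zhang. Tara Ishikawa's chain of managers is Hope Hassan, Yara Xu, Maeve Zhang. The first manager that appears in both chains is Yara Xu.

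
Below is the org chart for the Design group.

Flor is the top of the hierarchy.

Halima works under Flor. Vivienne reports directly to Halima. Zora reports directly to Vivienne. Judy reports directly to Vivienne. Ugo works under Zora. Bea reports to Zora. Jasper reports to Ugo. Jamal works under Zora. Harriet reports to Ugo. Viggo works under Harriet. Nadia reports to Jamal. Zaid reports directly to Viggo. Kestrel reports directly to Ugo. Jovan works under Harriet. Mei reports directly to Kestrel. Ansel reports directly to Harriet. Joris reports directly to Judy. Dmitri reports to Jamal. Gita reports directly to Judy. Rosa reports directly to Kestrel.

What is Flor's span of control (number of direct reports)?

1

Flor directly manages Halima. That is 1 direct report.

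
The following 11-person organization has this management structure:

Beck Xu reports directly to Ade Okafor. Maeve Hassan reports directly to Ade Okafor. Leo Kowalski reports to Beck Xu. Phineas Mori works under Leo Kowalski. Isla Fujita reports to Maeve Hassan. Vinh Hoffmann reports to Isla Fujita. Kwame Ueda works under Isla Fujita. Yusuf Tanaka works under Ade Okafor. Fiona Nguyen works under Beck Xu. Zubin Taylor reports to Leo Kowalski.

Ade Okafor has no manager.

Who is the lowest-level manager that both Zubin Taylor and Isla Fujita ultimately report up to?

Ade Okafor

Zubin Taylor's chain of managers is Leo Kowalski, Beck Xu, Ade Okafor. Isla Fujita's chain of managers is Maeve Hassan, Ade Okafor. The first manager that appears in both chains is Ade Okafor.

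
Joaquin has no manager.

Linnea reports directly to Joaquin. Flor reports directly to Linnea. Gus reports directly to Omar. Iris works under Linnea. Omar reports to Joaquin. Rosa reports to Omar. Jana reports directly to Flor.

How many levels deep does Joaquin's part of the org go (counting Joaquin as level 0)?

The longest chain under Joaquin runs Joaquin → Linnea → Flor → Jana, which is 3 levels below Joaquin.

3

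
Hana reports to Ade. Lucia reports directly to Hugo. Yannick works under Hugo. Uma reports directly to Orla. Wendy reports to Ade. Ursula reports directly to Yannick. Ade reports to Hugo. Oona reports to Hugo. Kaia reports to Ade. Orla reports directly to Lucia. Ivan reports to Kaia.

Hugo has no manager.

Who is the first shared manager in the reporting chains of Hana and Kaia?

Ade

Hana's chain of managers is Ade, Hugo. Kaia's chain of managers is Ade, Hugo. The first manager that appears in both chains is Ade.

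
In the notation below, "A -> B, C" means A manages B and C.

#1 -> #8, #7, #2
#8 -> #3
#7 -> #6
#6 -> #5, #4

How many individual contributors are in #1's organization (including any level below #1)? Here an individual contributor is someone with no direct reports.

4

The people in #1's organization with no one reporting to them are #2, #4, #5, #3. That is 4.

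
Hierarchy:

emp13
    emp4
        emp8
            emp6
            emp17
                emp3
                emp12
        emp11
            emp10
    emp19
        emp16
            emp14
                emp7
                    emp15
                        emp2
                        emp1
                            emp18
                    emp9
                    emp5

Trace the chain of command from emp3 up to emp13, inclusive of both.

emp3 -> emp17 -> emp8 -> emp4 -> emp13

emp3 reports to emp17. emp17 reports to emp8. emp8 reports to emp4. emp4 reports to emp13. emp13 is at the top.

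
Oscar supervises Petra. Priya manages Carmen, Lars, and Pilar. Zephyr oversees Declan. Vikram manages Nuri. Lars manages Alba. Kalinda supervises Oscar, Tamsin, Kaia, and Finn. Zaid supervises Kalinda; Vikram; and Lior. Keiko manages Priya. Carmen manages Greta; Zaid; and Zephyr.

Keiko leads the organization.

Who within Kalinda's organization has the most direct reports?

Direct-report counts within Kalinda's organization: Kalinda has 4; Oscar has 1. The largest is 4, held by Kalinda.

Kalinda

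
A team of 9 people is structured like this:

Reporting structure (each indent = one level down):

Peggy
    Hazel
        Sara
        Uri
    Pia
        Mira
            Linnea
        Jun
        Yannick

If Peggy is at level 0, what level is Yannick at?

Chain from Yannick up to Peggy: Yannick → Pia → Peggy. That is 2 steps up, so Yannick is 2 levels below Peggy.

2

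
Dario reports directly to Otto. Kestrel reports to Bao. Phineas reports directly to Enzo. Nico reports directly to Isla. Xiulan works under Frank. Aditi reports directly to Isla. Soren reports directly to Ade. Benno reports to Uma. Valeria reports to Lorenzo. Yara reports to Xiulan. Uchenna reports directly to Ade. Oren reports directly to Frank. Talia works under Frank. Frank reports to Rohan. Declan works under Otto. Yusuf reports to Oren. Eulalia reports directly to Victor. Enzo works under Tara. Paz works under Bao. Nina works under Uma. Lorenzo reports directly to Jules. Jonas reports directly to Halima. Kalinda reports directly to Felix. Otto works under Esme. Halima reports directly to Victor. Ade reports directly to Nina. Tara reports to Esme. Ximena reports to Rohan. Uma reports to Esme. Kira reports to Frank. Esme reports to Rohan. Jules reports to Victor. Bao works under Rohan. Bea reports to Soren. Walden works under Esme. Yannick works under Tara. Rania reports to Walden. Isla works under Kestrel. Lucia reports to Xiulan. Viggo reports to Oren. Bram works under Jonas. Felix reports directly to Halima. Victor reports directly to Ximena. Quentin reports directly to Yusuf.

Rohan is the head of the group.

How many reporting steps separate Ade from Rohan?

Chain from Ade up to Rohan: Ade → Nina → Uma → Esme → Rohan. That is 4 steps up, so Ade is 4 levels below Rohan.

4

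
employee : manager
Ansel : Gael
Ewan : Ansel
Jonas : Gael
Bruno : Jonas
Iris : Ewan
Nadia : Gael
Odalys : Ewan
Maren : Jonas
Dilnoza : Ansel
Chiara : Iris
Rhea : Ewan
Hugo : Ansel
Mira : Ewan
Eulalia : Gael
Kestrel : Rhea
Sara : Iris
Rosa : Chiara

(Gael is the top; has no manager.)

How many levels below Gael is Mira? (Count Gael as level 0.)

3

Chain from Mira up to Gael: Mira → Ewan → Ansel → Gael. That is 3 steps up, so Mira is 3 levels below Gael.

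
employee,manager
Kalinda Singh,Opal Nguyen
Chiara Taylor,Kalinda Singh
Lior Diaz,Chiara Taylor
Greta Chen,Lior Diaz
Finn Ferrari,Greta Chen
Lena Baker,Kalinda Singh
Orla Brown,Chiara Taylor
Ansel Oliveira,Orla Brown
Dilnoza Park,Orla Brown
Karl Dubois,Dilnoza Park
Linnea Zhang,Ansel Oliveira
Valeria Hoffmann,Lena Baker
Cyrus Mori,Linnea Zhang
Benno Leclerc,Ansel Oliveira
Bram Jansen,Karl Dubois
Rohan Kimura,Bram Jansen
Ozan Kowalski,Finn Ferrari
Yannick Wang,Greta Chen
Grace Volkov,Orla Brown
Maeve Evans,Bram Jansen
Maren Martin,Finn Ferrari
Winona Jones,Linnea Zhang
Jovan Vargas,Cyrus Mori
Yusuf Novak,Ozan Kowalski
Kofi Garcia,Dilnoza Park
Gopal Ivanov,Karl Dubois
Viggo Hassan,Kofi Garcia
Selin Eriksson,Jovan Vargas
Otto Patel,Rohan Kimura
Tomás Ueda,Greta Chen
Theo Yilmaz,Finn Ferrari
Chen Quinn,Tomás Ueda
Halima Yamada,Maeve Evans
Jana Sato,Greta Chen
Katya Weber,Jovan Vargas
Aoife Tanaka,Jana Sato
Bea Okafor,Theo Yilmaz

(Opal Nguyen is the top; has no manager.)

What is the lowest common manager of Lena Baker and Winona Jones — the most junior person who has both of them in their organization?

Kalinda Singh

Lena Baker's chain of managers is Kalinda Singh, Opal Nguyen. Winona Jones's chain of managers is Linnea Zhang, Ansel Oliveira, Orla Brown, Chiara Taylor, Kalinda Singh, Opal Nguyen. The first manager that appears in both chains is Kalinda Singh.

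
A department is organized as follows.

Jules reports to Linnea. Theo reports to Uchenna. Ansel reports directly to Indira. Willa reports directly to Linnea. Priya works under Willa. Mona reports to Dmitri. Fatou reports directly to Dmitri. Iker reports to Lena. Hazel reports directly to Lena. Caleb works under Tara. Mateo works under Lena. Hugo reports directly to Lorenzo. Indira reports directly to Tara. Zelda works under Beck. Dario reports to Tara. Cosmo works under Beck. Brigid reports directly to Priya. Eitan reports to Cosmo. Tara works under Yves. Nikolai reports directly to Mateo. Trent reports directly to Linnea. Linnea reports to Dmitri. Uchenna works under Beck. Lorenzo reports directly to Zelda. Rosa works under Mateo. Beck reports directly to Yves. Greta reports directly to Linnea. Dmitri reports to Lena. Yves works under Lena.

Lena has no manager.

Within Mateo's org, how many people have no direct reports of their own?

2

The people in Mateo's organization with no one reporting to them are Nikolai, Rosa. That is 2.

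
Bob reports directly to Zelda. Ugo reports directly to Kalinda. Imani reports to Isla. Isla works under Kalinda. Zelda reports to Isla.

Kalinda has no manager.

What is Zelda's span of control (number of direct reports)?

Zelda directly manages Bob. That is 1 direct report.

1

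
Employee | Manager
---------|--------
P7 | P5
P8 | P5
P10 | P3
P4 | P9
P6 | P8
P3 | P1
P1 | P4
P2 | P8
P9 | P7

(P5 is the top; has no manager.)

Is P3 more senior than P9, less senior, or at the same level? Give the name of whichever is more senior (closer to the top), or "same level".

P9

P3 is 5 levels below P5; P9 is 2. P9 is higher.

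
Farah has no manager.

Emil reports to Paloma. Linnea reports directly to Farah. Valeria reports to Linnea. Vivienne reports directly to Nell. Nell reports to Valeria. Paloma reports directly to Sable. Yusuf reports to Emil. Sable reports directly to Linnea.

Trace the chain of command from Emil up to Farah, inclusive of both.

Emil -> Paloma -> Sable -> Linnea -> Farah

Emil reports to Paloma. Paloma reports to Sable. Sable reports to Linnea. Linnea reports to Farah. Farah is at the top.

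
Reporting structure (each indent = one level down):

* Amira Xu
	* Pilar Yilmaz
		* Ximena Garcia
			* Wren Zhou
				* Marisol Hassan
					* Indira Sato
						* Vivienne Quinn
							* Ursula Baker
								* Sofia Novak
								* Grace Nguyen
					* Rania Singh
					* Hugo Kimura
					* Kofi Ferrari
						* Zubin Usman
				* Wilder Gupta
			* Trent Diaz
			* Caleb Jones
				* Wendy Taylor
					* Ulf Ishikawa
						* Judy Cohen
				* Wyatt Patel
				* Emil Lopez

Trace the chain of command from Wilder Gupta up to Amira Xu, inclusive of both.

Wilder Gupta reports to Wren Zhou. Wren Zhou reports to Ximena Garcia. Ximena Garcia reports to Pilar Yilmaz. Pilar Yilmaz reports to Amira Xu. Amira Xu is at the top.

Wilder Gupta -> Wren Zhou -> Ximena Garcia -> Pilar Yilmaz -> Amira Xu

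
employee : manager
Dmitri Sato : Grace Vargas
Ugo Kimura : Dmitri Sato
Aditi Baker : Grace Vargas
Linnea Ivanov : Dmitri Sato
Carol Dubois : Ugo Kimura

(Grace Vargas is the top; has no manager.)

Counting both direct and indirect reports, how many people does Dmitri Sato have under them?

Dmitri Sato directly manages Ugo Kimura, Linnea Ivanov. Under Ugo Kimura: Carol Dubois (1). Linnea Ivanov has no reports. So Dmitri Sato's organization is 2 direct reports plus everyone under them: 2 + 1 = 3.

3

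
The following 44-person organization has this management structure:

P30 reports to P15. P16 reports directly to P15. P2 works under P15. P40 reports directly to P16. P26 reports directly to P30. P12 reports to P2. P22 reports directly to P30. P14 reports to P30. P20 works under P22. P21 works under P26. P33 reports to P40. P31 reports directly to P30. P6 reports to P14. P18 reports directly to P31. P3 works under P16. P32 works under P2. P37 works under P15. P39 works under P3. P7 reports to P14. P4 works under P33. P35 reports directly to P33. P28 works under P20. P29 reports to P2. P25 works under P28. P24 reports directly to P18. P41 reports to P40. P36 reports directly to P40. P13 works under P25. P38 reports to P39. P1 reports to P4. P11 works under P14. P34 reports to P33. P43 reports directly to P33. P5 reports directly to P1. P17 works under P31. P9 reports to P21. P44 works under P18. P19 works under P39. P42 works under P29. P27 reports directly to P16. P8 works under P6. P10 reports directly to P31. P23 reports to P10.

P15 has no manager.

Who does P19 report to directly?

P39

P19 reports directly to P39.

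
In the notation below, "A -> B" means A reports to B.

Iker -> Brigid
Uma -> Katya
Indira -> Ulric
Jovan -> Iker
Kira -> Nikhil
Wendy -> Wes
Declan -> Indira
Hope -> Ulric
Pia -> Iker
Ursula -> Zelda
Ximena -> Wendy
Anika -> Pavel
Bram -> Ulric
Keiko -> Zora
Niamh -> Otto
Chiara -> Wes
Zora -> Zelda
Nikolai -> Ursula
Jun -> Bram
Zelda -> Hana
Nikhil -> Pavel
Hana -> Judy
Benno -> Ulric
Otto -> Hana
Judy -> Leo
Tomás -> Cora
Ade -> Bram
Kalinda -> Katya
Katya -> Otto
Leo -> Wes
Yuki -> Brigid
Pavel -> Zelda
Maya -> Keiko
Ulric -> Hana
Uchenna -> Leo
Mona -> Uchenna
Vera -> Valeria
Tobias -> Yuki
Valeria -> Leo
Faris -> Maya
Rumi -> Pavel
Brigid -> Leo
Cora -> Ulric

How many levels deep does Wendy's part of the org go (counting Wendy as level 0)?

The longest chain under Wendy runs Wendy → Ximena, which is 1 level below Wendy.

1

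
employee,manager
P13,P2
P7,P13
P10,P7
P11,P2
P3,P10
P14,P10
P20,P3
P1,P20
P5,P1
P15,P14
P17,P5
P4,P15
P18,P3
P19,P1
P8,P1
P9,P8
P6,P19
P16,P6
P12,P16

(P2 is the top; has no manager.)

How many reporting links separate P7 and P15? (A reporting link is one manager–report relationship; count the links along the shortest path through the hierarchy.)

P15 is in P7's organization: the chain from P15 up to P7 is P15 → P14 → P10 → P7, which is 3 links.

3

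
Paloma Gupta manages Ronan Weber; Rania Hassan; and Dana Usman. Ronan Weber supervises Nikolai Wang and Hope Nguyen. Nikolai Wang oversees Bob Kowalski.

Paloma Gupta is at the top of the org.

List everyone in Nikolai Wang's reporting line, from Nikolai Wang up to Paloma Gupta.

Nikolai Wang -> Ronan Weber -> Paloma Gupta

Nikolai Wang reports to Ronan Weber. Ronan Weber reports to Paloma Gupta. Paloma Gupta is at the top.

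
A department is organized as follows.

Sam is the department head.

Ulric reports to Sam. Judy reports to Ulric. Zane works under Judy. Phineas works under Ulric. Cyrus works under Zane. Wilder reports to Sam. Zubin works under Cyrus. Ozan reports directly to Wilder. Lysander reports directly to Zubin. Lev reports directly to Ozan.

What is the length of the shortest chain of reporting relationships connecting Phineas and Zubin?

5

Phineas is 1 level below Ulric, and Zubin is 4 levels below Ulric (their lowest common manager). The shortest path runs up from Phineas to Ulric and back down to Zubin: 1 + 4 = 5 links.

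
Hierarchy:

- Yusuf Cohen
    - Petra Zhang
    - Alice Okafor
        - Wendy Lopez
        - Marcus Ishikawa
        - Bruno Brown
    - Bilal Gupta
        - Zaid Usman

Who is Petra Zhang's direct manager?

Petra Zhang reports directly to Yusuf Cohen.

Yusuf Cohen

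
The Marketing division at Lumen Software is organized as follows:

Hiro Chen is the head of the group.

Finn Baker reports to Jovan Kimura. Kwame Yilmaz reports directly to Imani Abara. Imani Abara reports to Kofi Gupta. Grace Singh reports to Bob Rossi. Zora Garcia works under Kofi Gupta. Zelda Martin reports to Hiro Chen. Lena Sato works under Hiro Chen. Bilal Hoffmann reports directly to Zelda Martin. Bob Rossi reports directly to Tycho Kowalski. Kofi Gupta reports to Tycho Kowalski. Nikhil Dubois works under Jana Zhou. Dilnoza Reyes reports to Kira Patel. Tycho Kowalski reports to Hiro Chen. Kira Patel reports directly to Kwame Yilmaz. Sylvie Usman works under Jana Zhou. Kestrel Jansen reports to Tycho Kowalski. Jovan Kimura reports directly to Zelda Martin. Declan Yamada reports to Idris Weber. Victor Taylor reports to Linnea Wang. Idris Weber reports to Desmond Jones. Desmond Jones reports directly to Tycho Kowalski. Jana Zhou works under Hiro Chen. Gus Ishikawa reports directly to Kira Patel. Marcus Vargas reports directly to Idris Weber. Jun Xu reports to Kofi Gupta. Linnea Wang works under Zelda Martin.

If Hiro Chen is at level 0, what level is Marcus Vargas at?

4

Chain from Marcus Vargas up to Hiro Chen: Marcus Vargas → Idris Weber → Desmond Jones → Tycho Kowalski → Hiro Chen. That is 4 steps up, so Marcus Vargas is 4 levels below Hiro Chen.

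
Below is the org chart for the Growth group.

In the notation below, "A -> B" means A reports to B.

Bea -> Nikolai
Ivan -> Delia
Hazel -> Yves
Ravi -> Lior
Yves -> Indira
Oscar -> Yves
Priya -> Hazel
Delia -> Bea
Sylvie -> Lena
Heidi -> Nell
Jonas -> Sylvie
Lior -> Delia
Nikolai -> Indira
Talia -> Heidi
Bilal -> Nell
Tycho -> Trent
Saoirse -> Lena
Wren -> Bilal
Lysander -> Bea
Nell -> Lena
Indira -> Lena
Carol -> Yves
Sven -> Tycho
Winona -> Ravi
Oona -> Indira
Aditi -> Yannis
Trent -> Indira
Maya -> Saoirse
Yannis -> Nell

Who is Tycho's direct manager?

Trent

Tycho reports directly to Trent.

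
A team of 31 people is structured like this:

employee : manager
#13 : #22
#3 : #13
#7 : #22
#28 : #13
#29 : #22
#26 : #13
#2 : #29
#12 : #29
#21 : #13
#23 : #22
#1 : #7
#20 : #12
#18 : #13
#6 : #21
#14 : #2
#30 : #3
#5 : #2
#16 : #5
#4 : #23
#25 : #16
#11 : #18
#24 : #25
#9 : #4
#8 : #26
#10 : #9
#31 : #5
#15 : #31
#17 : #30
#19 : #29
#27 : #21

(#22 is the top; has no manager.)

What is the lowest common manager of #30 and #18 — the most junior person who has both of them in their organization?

#13

#30's chain of managers is #3, #13, #22. #18's chain of managers is #13, #22. The first manager that appears in both chains is #13.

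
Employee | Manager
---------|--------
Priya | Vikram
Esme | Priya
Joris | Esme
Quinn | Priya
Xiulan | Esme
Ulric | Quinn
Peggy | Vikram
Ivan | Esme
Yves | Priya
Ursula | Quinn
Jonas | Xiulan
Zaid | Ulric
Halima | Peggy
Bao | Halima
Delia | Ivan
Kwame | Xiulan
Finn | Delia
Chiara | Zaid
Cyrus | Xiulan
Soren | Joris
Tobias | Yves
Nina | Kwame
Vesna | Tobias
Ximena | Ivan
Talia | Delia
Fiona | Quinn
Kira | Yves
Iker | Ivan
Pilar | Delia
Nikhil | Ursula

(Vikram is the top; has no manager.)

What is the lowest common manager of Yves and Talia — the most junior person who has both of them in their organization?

Priya

Yves's chain of managers is Priya, Vikram. Talia's chain of managers is Delia, Ivan, Esme, Priya, Vikram. The first manager that appears in both chains is Priya.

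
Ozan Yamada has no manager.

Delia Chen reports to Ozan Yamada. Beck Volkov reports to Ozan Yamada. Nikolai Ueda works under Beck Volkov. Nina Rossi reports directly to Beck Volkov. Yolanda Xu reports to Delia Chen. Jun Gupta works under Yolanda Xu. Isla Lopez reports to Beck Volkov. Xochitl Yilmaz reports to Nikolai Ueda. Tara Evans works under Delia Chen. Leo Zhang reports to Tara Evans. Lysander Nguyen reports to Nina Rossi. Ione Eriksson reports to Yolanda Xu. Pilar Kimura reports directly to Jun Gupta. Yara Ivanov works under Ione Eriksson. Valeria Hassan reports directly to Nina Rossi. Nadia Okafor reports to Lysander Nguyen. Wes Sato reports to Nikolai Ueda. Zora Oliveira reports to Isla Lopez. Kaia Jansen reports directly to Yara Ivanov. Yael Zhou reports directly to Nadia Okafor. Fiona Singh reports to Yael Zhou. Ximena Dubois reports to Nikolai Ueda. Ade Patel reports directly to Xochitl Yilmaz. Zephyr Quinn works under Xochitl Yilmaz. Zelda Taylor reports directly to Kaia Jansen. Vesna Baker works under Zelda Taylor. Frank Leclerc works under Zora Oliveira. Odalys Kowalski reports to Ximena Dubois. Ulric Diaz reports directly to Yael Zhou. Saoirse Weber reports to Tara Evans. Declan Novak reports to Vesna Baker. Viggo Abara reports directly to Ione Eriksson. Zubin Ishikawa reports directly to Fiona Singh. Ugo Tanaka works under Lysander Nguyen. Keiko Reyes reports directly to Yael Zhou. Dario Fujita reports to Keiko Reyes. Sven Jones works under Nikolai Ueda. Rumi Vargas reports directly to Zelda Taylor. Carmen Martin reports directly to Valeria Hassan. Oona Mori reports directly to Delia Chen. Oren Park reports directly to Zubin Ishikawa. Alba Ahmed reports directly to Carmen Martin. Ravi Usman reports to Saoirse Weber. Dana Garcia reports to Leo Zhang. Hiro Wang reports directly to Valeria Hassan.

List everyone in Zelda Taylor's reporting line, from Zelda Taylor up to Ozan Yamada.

Zelda Taylor -> Kaia Jansen -> Yara Ivanov -> Ione Eriksson -> Yolanda Xu -> Delia Chen -> Ozan Yamada

Zelda Taylor reports to Kaia Jansen. Kaia Jansen reports to Yara Ivanov. Yara Ivanov reports to Ione Eriksson. Ione Eriksson reports to Yolanda Xu. Yolanda Xu reports to Delia Chen. Delia Chen reports to Ozan Yamada. Ozan Yamada is at the top.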